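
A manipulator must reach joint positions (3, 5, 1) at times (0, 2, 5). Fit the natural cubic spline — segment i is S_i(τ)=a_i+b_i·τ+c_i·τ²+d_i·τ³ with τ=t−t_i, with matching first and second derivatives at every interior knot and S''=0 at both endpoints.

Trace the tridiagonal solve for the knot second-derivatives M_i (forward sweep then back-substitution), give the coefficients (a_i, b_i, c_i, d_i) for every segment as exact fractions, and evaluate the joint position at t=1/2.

  seg 0: a=3 b=22/15 c=0 d=-7/60
  seg 1: a=5 b=1/15 c=-7/10 d=7/90
S(1/2) = 119/32

Δ: Δ0=1, Δ1=-4/3
row 1: diag=10, rhs=-14; c'=3/10, d'=-7/5
back: M1=-7/5
M: M0=0, M1=-7/5, M2=0
seg 0: a=3, c=M0/2=0, d=(M1−M0)/(6·2)=-7/60, b=Δ0−h0·(2M0+M1)/6=22/15
seg 1: a=5, c=M1/2=-7/10, d=(M2−M1)/(6·3)=7/90, b=Δ1−h1·(2M1+M2)/6=1/15
t_q=1/2 → seg 0, τ=1/2; S=3+22/15·τ+0·τ²+-7/60·τ³=119/32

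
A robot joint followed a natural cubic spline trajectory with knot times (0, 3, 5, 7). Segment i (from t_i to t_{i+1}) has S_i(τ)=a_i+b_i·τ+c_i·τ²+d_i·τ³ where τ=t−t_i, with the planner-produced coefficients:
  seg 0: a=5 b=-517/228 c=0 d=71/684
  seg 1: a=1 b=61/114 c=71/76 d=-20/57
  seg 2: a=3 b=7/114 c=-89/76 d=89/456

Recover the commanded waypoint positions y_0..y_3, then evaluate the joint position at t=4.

y_0=5 y_1=1 y_2=3 y_3=0
S(4) = 161/76

y_0 = S_0(0) = a_0 = 5
y_1 = S_1(0) = a_1 = 1
y_2 = S_2(0) = a_2 = 3
y_3 = S_2(2) = 0
t_q=4 is in segment 1 (τ=1); S_1(τ)=161/76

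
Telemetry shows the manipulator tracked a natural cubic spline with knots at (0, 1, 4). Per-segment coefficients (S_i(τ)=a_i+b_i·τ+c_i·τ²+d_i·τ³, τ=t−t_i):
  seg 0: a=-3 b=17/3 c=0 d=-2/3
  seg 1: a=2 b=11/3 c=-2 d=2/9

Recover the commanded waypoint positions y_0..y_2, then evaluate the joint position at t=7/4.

y_0=-3 y_1=2 y_2=1
S(7/4) = 119/32

y_0 = S_0(0) = a_0 = -3
y_1 = S_1(0) = a_1 = 2
y_2 = S_1(3) = 1
t_q=7/4 is in segment 1 (τ=3/4); S_1(τ)=119/32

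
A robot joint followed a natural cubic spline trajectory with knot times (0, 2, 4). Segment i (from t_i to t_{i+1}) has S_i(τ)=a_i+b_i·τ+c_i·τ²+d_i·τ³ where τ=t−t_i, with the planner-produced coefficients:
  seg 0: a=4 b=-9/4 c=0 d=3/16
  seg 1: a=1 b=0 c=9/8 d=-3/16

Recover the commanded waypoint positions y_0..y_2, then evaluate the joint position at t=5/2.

y_0 = S_0(0) = a_0 = 4
y_1 = S_1(0) = a_1 = 1
y_2 = S_1(2) = 4
t_q=5/2 is in segment 1 (τ=1/2); S_1(τ)=161/128

y_0=4 y_1=1 y_2=4
S(5/2) = 161/128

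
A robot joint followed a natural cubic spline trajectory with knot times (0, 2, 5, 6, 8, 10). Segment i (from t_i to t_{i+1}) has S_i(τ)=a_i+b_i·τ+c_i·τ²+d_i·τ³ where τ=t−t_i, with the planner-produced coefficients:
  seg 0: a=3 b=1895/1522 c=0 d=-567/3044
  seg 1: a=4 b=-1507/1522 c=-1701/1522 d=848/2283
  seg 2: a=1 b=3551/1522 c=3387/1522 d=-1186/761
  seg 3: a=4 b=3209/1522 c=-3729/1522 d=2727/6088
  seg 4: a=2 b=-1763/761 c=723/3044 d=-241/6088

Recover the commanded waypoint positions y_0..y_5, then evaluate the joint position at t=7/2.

y_0 = S_0(0) = a_0 = 3
y_1 = S_1(0) = a_1 = 4
y_2 = S_2(0) = a_2 = 1
y_3 = S_3(0) = a_3 = 4
y_4 = S_4(0) = a_4 = 2
y_5 = S_4(2) = -2
t_q=7/2 is in segment 1 (τ=3/2); S_1(τ)=7633/6088

y_0=3 y_1=4 y_2=1 y_3=4 y_4=2 y_5=-2
S(7/2) = 7633/6088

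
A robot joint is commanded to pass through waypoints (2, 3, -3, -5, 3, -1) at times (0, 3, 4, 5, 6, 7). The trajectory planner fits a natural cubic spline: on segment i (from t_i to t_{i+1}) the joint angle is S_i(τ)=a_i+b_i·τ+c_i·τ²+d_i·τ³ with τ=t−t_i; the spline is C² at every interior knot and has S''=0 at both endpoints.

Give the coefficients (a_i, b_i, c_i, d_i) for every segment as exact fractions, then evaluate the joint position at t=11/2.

  seg 0: a=2 b=3697/1299 c=0 d=-1088/3897
  seg 1: a=3 b=-6095/1299 c=-1088/433 d=1565/1299
  seg 2: a=-3 b=-7928/1299 c=477/433 d=3899/1299
  seg 3: a=-5 b=6631/1299 c=4376/433 d=-9367/1299
  seg 4: a=3 b=4786/1299 c=-4991/433 d=4991/1299
S(11/2) = -2849/3464

Δ: Δ0=1/3, Δ1=-6, Δ2=-2, Δ3=8, Δ4=-4
row 1: diag=8, rhs=-38; c'=1/8, d'=-19/4
row 2: denom=4−1·1/8=31/8; d'=(24−1·-19/4)/(31/8)=230/31
row 3: denom=4−1·8/31=116/31; d'=(60−1·230/31)/(116/31)=815/58
row 4: denom=4−1·31/116=433/116; d'=(-72−1·815/58)/(433/116)=-9982/433
back: M4=-9982/433
back: M3=815/58−31/116·-9982/433=8752/433
back: M2=230/31−8/31·8752/433=954/433
back: M1=-19/4−1/8·954/433=-2176/433
M: M0=0, M1=-2176/433, M2=954/433, M3=8752/433, M4=-9982/433, M5=0
seg 0: a=2, c=M0/2=0, d=(M1−M0)/(6·3)=-1088/3897, b=Δ0−h0·(2M0+M1)/6=3697/1299
seg 1: a=3, c=M1/2=-1088/433, d=(M2−M1)/(6·1)=1565/1299, b=Δ1−h1·(2M1+M2)/6=-6095/1299
seg 2: a=-3, c=M2/2=477/433, d=(M3−M2)/(6·1)=3899/1299, b=Δ2−h2·(2M2+M3)/6=-7928/1299
seg 3: a=-5, c=M3/2=4376/433, d=(M4−M3)/(6·1)=-9367/1299, b=Δ3−h3·(2M3+M4)/6=6631/1299
seg 4: a=3, c=M4/2=-4991/433, d=(M5−M4)/(6·1)=4991/1299, b=Δ4−h4·(2M4+M5)/6=4786/1299
t_q=11/2 → seg 3, τ=1/2; S=-5+6631/1299·τ+4376/433·τ²+-9367/1299·τ³=-2849/3464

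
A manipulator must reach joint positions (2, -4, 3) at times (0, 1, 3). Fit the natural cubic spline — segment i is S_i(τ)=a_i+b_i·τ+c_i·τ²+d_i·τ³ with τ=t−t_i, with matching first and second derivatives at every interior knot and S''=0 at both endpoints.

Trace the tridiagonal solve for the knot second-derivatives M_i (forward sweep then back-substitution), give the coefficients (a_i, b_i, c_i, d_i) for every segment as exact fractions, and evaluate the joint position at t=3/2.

  seg 0: a=2 b=-91/12 c=0 d=19/12
  seg 1: a=-4 b=-17/6 c=19/4 d=-19/24
S(3/2) = -277/64

Δ: Δ0=-6, Δ1=7/2
row 1: diag=6, rhs=57; c'=1/3, d'=19/2
back: M1=19/2
M: M0=0, M1=19/2, M2=0
seg 0: a=2, c=M0/2=0, d=(M1−M0)/(6·1)=19/12, b=Δ0−h0·(2M0+M1)/6=-91/12
seg 1: a=-4, c=M1/2=19/4, d=(M2−M1)/(6·2)=-19/24, b=Δ1−h1·(2M1+M2)/6=-17/6
t_q=3/2 → seg 1, τ=1/2; S=-4+-17/6·τ+19/4·τ²+-19/24·τ³=-277/64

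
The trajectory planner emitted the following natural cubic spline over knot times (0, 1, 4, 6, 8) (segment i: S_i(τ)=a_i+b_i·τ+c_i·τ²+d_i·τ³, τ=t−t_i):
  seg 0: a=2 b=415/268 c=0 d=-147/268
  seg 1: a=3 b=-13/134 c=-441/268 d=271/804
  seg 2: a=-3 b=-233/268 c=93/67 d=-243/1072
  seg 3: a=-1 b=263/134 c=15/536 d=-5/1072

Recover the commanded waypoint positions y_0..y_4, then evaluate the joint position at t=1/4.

y_0 = S_0(0) = a_0 = 2
y_1 = S_1(0) = a_1 = 3
y_2 = S_2(0) = a_2 = -3
y_3 = S_3(0) = a_3 = -1
y_4 = S_3(2) = 3
t_q=1/4 is in segment 0 (τ=1/4); S_0(τ)=40797/17152

y_0=2 y_1=3 y_2=-3 y_3=-1 y_4=3
S(1/4) = 40797/17152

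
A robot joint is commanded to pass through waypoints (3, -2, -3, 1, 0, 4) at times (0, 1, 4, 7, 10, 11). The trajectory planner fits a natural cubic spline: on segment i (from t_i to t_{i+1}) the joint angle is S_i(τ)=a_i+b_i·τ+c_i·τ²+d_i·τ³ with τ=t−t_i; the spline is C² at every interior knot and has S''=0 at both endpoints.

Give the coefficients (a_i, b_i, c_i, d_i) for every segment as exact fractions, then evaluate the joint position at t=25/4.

Δ: Δ0=-5, Δ1=-1/3, Δ2=4/3, Δ3=-1/3, Δ4=4
row 1: diag=8, rhs=28; c'=3/8, d'=7/2
row 2: denom=12−3·3/8=87/8; d'=(10−3·7/2)/(87/8)=-4/87
row 3: denom=12−3·8/29=324/29; d'=(-10−3·-4/87)/(324/29)=-143/162
row 4: denom=8−3·29/108=259/36; d'=(26−3·-143/162)/(259/36)=442/111
back: M4=442/111
back: M3=-143/162−29/108·442/111=-650/333
back: M2=-4/87−8/29·-650/333=164/333
back: M1=7/2−3/8·164/333=368/111
M: M0=0, M1=368/111, M2=164/333, M3=-650/333, M4=442/111, M5=0
seg 0: a=3, c=M0/2=0, d=(M1−M0)/(6·1)=184/333, b=Δ0−h0·(2M0+M1)/6=-1849/333
seg 1: a=-2, c=M1/2=184/111, d=(M2−M1)/(6·3)=-470/2997, b=Δ1−h1·(2M1+M2)/6=-1297/333
seg 2: a=-3, c=M2/2=82/333, d=(M3−M2)/(6·3)=-11/81, b=Δ2−h2·(2M2+M3)/6=605/333
seg 3: a=1, c=M3/2=-325/333, d=(M4−M3)/(6·3)=988/2997, b=Δ3−h3·(2M3+M4)/6=-124/333
seg 4: a=0, c=M4/2=221/111, d=(M5−M4)/(6·1)=-221/333, b=Δ4−h4·(2M4+M5)/6=890/333
t_q=25/4 → seg 2, τ=9/4; S=-3+605/333·τ+82/333·τ²+-11/81·τ³=1865/2368

  seg 0: a=3 b=-1849/333 c=0 d=184/333
  seg 1: a=-2 b=-1297/333 c=184/111 d=-470/2997
  seg 2: a=-3 b=605/333 c=82/333 d=-11/81
  seg 3: a=1 b=-124/333 c=-325/333 d=988/2997
  seg 4: a=0 b=890/333 c=221/111 d=-221/333
S(25/4) = 1865/2368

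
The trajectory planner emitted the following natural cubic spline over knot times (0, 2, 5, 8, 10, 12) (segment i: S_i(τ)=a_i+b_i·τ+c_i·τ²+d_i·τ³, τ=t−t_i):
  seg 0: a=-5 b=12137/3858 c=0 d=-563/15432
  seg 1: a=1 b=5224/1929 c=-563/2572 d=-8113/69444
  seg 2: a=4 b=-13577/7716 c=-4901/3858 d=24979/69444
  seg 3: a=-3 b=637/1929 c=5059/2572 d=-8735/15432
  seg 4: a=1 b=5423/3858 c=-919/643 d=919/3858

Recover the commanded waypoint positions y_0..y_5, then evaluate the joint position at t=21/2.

y_0 = S_0(0) = a_0 = -5
y_1 = S_1(0) = a_1 = 1
y_2 = S_2(0) = a_2 = 4
y_3 = S_3(0) = a_3 = -3
y_4 = S_4(0) = a_4 = 1
y_5 = S_4(2) = 0
t_q=21/2 is in segment 4 (τ=1/2); S_4(τ)=14149/10288

y_0=-5 y_1=1 y_2=4 y_3=-3 y_4=1 y_5=0
S(21/2) = 14149/10288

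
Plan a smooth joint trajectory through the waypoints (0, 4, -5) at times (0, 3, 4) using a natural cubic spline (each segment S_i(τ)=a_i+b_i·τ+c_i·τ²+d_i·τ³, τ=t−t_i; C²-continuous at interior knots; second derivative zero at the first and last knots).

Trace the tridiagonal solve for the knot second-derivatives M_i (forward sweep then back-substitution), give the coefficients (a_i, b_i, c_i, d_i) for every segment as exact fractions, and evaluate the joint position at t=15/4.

  seg 0: a=0 b=125/24 c=0 d=-31/72
  seg 1: a=4 b=-77/12 c=-31/8 d=31/24
S(15/4) = -1253/512

Δ: Δ0=4/3, Δ1=-9
row 1: diag=8, rhs=-62; c'=1/8, d'=-31/4
back: M1=-31/4
M: M0=0, M1=-31/4, M2=0
seg 0: a=0, c=M0/2=0, d=(M1−M0)/(6·3)=-31/72, b=Δ0−h0·(2M0+M1)/6=125/24
seg 1: a=4, c=M1/2=-31/8, d=(M2−M1)/(6·1)=31/24, b=Δ1−h1·(2M1+M2)/6=-77/12
t_q=15/4 → seg 1, τ=3/4; S=4+-77/12·τ+-31/8·τ²+31/24·τ³=-1253/512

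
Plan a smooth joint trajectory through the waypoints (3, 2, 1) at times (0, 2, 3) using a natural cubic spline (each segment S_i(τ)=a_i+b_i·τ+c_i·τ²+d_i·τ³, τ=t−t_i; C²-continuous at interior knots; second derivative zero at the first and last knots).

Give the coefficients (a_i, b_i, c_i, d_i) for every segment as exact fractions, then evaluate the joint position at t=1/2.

Δ: Δ0=-1/2, Δ1=-1
row 1: diag=6, rhs=-3; c'=1/6, d'=-1/2
back: M1=-1/2
M: M0=0, M1=-1/2, M2=0
seg 0: a=3, c=M0/2=0, d=(M1−M0)/(6·2)=-1/24, b=Δ0−h0·(2M0+M1)/6=-1/3
seg 1: a=2, c=M1/2=-1/4, d=(M2−M1)/(6·1)=1/12, b=Δ1−h1·(2M1+M2)/6=-5/6
t_q=1/2 → seg 0, τ=1/2; S=3+-1/3·τ+0·τ²+-1/24·τ³=181/64

  seg 0: a=3 b=-1/3 c=0 d=-1/24
  seg 1: a=2 b=-5/6 c=-1/4 d=1/12
S(1/2) = 181/64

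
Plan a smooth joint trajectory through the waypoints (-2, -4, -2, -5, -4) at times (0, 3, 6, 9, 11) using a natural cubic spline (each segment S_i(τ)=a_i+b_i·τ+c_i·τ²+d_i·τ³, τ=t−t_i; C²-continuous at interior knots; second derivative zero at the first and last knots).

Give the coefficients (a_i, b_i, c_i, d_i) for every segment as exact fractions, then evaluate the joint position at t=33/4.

Δ: Δ0=-2/3, Δ1=2/3, Δ2=-1, Δ3=1/2
row 1: diag=12, rhs=8; c'=1/4, d'=2/3
row 2: denom=12−3·1/4=45/4; d'=(-10−3·2/3)/(45/4)=-16/15
row 3: denom=10−3·4/15=46/5; d'=(9−3·-16/15)/(46/5)=61/46
back: M3=61/46
back: M2=-16/15−4/15·61/46=-98/69
back: M1=2/3−1/4·-98/69=47/46
M: M0=0, M1=47/46, M2=-98/69, M3=61/46, M4=0
seg 0: a=-2, c=M0/2=0, d=(M1−M0)/(6·3)=47/828, b=Δ0−h0·(2M0+M1)/6=-325/276
seg 1: a=-4, c=M1/2=47/92, d=(M2−M1)/(6·3)=-337/2484, b=Δ1−h1·(2M1+M2)/6=49/138
seg 2: a=-2, c=M2/2=-49/69, d=(M3−M2)/(6·3)=379/2484, b=Δ2−h2·(2M2+M3)/6=-67/276
seg 3: a=-5, c=M3/2=61/92, d=(M4−M3)/(6·2)=-61/552, b=Δ3−h3·(2M3+M4)/6=-53/138
t_q=33/4 → seg 2, τ=9/4; S=-2+-67/276·τ+-49/69·τ²+379/2484·τ³=-25927/5888

  seg 0: a=-2 b=-325/276 c=0 d=47/828
  seg 1: a=-4 b=49/138 c=47/92 d=-337/2484
  seg 2: a=-2 b=-67/276 c=-49/69 d=379/2484
  seg 3: a=-5 b=-53/138 c=61/92 d=-61/552
S(33/4) = -25927/5888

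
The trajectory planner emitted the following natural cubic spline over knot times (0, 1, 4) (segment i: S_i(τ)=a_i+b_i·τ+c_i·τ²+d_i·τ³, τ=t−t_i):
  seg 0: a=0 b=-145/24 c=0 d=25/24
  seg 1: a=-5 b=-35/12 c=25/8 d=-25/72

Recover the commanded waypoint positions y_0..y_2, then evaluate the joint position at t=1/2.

y_0=0 y_1=-5 y_2=5
S(1/2) = -185/64

y_0 = S_0(0) = a_0 = 0
y_1 = S_1(0) = a_1 = -5
y_2 = S_1(3) = 5
t_q=1/2 is in segment 0 (τ=1/2); S_0(τ)=-185/64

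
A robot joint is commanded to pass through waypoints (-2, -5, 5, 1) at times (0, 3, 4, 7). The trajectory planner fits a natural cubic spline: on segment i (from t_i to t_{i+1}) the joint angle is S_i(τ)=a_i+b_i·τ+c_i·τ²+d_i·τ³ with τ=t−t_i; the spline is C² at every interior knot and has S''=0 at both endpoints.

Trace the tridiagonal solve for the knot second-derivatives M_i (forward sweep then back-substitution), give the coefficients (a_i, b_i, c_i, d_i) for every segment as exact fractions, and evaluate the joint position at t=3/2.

Δ: Δ0=-1, Δ1=10, Δ2=-4/3
row 1: diag=8, rhs=66; c'=1/8, d'=33/4
row 2: denom=8−1·1/8=63/8; d'=(-68−1·33/4)/(63/8)=-610/63
back: M2=-610/63
back: M1=33/4−1/8·-610/63=596/63
M: M0=0, M1=596/63, M2=-610/63, M3=0
seg 0: a=-2, c=M0/2=0, d=(M1−M0)/(6·3)=298/567, b=Δ0−h0·(2M0+M1)/6=-361/63
seg 1: a=-5, c=M1/2=298/63, d=(M2−M1)/(6·1)=-67/21, b=Δ1−h1·(2M1+M2)/6=533/63
seg 2: a=5, c=M2/2=-305/63, d=(M3−M2)/(6·3)=305/567, b=Δ2−h2·(2M2+M3)/6=526/63
t_q=3/2 → seg 0, τ=3/2; S=-2+-361/63·τ+0·τ²+298/567·τ³=-247/28

  seg 0: a=-2 b=-361/63 c=0 d=298/567
  seg 1: a=-5 b=533/63 c=298/63 d=-67/21
  seg 2: a=5 b=526/63 c=-305/63 d=305/567
S(3/2) = -247/28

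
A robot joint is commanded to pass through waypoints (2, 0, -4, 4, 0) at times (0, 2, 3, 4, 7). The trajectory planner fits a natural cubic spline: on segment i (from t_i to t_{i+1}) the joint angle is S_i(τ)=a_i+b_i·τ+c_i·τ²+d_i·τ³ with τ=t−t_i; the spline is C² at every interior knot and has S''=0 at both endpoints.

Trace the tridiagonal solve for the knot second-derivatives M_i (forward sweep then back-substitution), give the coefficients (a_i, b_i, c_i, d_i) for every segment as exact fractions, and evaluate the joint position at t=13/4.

Δ: Δ0=-1, Δ1=-4, Δ2=8, Δ3=-4/3
row 1: diag=6, rhs=-18; c'=1/6, d'=-3
row 2: denom=4−1·1/6=23/6; d'=(72−1·-3)/(23/6)=450/23
row 3: denom=8−1·6/23=178/23; d'=(-56−1·450/23)/(178/23)=-869/89
back: M3=-869/89
back: M2=450/23−6/23·-869/89=1968/89
back: M1=-3−1/6·1968/89=-595/89
M: M0=0, M1=-595/89, M2=1968/89, M3=-869/89, M4=0
seg 0: a=2, c=M0/2=0, d=(M1−M0)/(6·2)=-595/1068, b=Δ0−h0·(2M0+M1)/6=328/267
seg 1: a=0, c=M1/2=-595/178, d=(M2−M1)/(6·1)=2563/534, b=Δ1−h1·(2M1+M2)/6=-1457/267
seg 2: a=-4, c=M2/2=984/89, d=(M3−M2)/(6·1)=-2837/534, b=Δ2−h2·(2M2+M3)/6=1205/534
seg 3: a=4, c=M3/2=-869/178, d=(M4−M3)/(6·3)=869/1602, b=Δ3−h3·(2M3+M4)/6=2251/267
t_q=13/4 → seg 2, τ=1/4; S=-4+1205/534·τ+984/89·τ²+-2837/534·τ³=-32215/11392

  seg 0: a=2 b=328/267 c=0 d=-595/1068
  seg 1: a=0 b=-1457/267 c=-595/178 d=2563/534
  seg 2: a=-4 b=1205/534 c=984/89 d=-2837/534
  seg 3: a=4 b=2251/267 c=-869/178 d=869/1602
S(13/4) = -32215/11392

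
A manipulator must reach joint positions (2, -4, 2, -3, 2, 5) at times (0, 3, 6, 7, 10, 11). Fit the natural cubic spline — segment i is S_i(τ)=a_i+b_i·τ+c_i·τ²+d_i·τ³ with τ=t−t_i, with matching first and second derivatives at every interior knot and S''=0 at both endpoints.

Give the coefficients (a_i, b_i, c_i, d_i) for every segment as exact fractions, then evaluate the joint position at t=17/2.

  seg 0: a=2 b=-6157/1563 c=0 d=3031/14067
  seg 1: a=-4 b=2936/1563 c=3031/1563 d=-8903/14067
  seg 2: a=2 b=-5587/1563 c=-5872/1563 d=3644/1563
  seg 3: a=-3 b=-2133/521 c=5060/1563 d=-6176/14067
  seg 4: a=2 b=1811/521 c=-372/521 d=124/521
S(17/2) = -3479/1042

Δ: Δ0=-2, Δ1=2, Δ2=-5, Δ3=5/3, Δ4=3
row 1: diag=12, rhs=24; c'=1/4, d'=2
row 2: denom=8−3·1/4=29/4; d'=(-42−3·2)/(29/4)=-192/29
row 3: denom=8−1·4/29=228/29; d'=(40−1·-192/29)/(228/29)=338/57
row 4: denom=8−3·29/76=521/76; d'=(8−3·338/57)/(521/76)=-744/521
back: M4=-744/521
back: M3=338/57−29/76·-744/521=10120/1563
back: M2=-192/29−4/29·10120/1563=-11744/1563
back: M1=2−1/4·-11744/1563=6062/1563
M: M0=0, M1=6062/1563, M2=-11744/1563, M3=10120/1563, M4=-744/521, M5=0
seg 0: a=2, c=M0/2=0, d=(M1−M0)/(6·3)=3031/14067, b=Δ0−h0·(2M0+M1)/6=-6157/1563
seg 1: a=-4, c=M1/2=3031/1563, d=(M2−M1)/(6·3)=-8903/14067, b=Δ1−h1·(2M1+M2)/6=2936/1563
seg 2: a=2, c=M2/2=-5872/1563, d=(M3−M2)/(6·1)=3644/1563, b=Δ2−h2·(2M2+M3)/6=-5587/1563
seg 3: a=-3, c=M3/2=5060/1563, d=(M4−M3)/(6·3)=-6176/14067, b=Δ3−h3·(2M3+M4)/6=-2133/521
seg 4: a=2, c=M4/2=-372/521, d=(M5−M4)/(6·1)=124/521, b=Δ4−h4·(2M4+M5)/6=1811/521
t_q=17/2 → seg 3, τ=3/2; S=-3+-2133/521·τ+5060/1563·τ²+-6176/14067·τ³=-3479/1042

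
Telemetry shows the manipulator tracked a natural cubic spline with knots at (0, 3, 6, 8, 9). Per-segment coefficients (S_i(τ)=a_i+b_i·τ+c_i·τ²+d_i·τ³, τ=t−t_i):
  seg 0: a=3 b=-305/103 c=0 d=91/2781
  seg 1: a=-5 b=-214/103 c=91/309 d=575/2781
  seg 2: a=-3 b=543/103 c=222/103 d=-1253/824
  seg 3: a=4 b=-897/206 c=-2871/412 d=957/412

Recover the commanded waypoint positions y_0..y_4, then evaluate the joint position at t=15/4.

y_0=3 y_1=-5 y_2=-3 y_3=4 y_4=-5
S(15/4) = -41565/6592

y_0 = S_0(0) = a_0 = 3
y_1 = S_1(0) = a_1 = -5
y_2 = S_2(0) = a_2 = -3
y_3 = S_3(0) = a_3 = 4
y_4 = S_3(1) = -5
t_q=15/4 is in segment 1 (τ=3/4); S_1(τ)=-41565/6592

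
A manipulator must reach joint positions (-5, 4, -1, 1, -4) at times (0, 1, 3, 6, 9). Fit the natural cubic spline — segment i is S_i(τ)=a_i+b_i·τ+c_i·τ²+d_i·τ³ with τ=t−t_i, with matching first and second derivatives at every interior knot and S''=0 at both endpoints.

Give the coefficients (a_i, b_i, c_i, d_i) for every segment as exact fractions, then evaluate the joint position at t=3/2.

  seg 0: a=-5 b=4619/412 c=0 d=-911/412
  seg 1: a=4 b=943/206 c=-2733/412 d=1275/824
  seg 2: a=-1 b=-349/103 c=273/103 d=-1204/2781
  seg 3: a=1 b=85/103 c=-385/309 d=385/2781
S(3/2) = 31799/6592

Δ: Δ0=9, Δ1=-5/2, Δ2=2/3, Δ3=-5/3
row 1: diag=6, rhs=-69; c'=1/3, d'=-23/2
row 2: denom=10−2·1/3=28/3; d'=(19−2·-23/2)/(28/3)=9/2
row 3: denom=12−3·9/28=309/28; d'=(-14−3·9/2)/(309/28)=-770/309
back: M3=-770/309
back: M2=9/2−9/28·-770/309=546/103
back: M1=-23/2−1/3·546/103=-2733/206
M: M0=0, M1=-2733/206, M2=546/103, M3=-770/309, M4=0
seg 0: a=-5, c=M0/2=0, d=(M1−M0)/(6·1)=-911/412, b=Δ0−h0·(2M0+M1)/6=4619/412
seg 1: a=4, c=M1/2=-2733/412, d=(M2−M1)/(6·2)=1275/824, b=Δ1−h1·(2M1+M2)/6=943/206
seg 2: a=-1, c=M2/2=273/103, d=(M3−M2)/(6·3)=-1204/2781, b=Δ2−h2·(2M2+M3)/6=-349/103
seg 3: a=1, c=M3/2=-385/309, d=(M4−M3)/(6·3)=385/2781, b=Δ3−h3·(2M3+M4)/6=85/103
t_q=3/2 → seg 1, τ=1/2; S=4+943/206·τ+-2733/412·τ²+1275/824·τ³=31799/6592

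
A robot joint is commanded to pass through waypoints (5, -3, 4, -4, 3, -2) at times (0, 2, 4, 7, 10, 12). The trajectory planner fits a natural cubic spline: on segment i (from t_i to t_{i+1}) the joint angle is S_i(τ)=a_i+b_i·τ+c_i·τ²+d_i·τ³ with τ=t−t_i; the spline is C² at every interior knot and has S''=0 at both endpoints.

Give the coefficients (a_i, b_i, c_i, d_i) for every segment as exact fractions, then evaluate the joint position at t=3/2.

  seg 0: a=5 b=-12419/1929 c=0 d=4703/7716
  seg 1: a=-3 b=1690/1929 c=4703/1286 d=-18095/15432
  seg 2: a=4 b=5531/3858 c=-8689/2572 d=15521/23148
  seg 3: a=-4 b=-5651/7716 c=1708/643 d=-12611/23148
  seg 4: a=3 b=1913/3858 c=-5779/2572 d=5779/15432
S(3/2) = -53497/20576

Δ: Δ0=-4, Δ1=7/2, Δ2=-8/3, Δ3=7/3, Δ4=-5/2
row 1: diag=8, rhs=45; c'=1/4, d'=45/8
row 2: denom=10−2·1/4=19/2; d'=(-37−2·45/8)/(19/2)=-193/38
row 3: denom=12−3·6/19=210/19; d'=(30−3·-193/38)/(210/19)=573/140
row 4: denom=10−3·19/70=643/70; d'=(-29−3·573/140)/(643/70)=-5779/1286
back: M4=-5779/1286
back: M3=573/140−19/70·-5779/1286=3416/643
back: M2=-193/38−6/19·3416/643=-8689/1286
back: M1=45/8−1/4·-8689/1286=4703/643
M: M0=0, M1=4703/643, M2=-8689/1286, M3=3416/643, M4=-5779/1286, M5=0
seg 0: a=5, c=M0/2=0, d=(M1−M0)/(6·2)=4703/7716, b=Δ0−h0·(2M0+M1)/6=-12419/1929
seg 1: a=-3, c=M1/2=4703/1286, d=(M2−M1)/(6·2)=-18095/15432, b=Δ1−h1·(2M1+M2)/6=1690/1929
seg 2: a=4, c=M2/2=-8689/2572, d=(M3−M2)/(6·3)=15521/23148, b=Δ2−h2·(2M2+M3)/6=5531/3858
seg 3: a=-4, c=M3/2=1708/643, d=(M4−M3)/(6·3)=-12611/23148, b=Δ3−h3·(2M3+M4)/6=-5651/7716
seg 4: a=3, c=M4/2=-5779/2572, d=(M5−M4)/(6·2)=5779/15432, b=Δ4−h4·(2M4+M5)/6=1913/3858
t_q=3/2 → seg 0, τ=3/2; S=5+-12419/1929·τ+0·τ²+4703/7716·τ³=-53497/20576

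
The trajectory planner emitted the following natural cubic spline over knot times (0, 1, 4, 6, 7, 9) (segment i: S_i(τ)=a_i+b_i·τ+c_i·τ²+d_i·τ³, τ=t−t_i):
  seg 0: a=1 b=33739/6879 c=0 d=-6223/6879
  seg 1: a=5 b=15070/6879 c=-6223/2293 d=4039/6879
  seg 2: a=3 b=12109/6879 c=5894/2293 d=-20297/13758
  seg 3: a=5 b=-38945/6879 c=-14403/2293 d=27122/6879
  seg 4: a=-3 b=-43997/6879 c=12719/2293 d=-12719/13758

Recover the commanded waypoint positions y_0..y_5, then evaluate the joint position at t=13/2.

y_0=1 y_1=5 y_2=3 y_3=5 y_4=-3 y_5=-1
S(13/2) = 5007/4586

y_0 = S_0(0) = a_0 = 1
y_1 = S_1(0) = a_1 = 5
y_2 = S_2(0) = a_2 = 3
y_3 = S_3(0) = a_3 = 5
y_4 = S_4(0) = a_4 = -3
y_5 = S_4(2) = -1
t_q=13/2 is in segment 3 (τ=1/2); S_3(τ)=5007/4586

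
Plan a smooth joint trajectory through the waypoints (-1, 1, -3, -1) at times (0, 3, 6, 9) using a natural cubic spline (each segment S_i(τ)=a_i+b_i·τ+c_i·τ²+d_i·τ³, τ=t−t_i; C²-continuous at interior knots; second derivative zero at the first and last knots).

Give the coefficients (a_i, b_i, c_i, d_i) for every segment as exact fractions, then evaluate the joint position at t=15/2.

Δ: Δ0=2/3, Δ1=-4/3, Δ2=2/3
row 1: diag=12, rhs=-12; c'=1/4, d'=-1
row 2: denom=12−3·1/4=45/4; d'=(12−3·-1)/(45/4)=4/3
back: M2=4/3
back: M1=-1−1/4·4/3=-4/3
M: M0=0, M1=-4/3, M2=4/3, M3=0
seg 0: a=-1, c=M0/2=0, d=(M1−M0)/(6·3)=-2/27, b=Δ0−h0·(2M0+M1)/6=4/3
seg 1: a=1, c=M1/2=-2/3, d=(M2−M1)/(6·3)=4/27, b=Δ1−h1·(2M1+M2)/6=-2/3
seg 2: a=-3, c=M2/2=2/3, d=(M3−M2)/(6·3)=-2/27, b=Δ2−h2·(2M2+M3)/6=-2/3
t_q=15/2 → seg 2, τ=3/2; S=-3+-2/3·τ+2/3·τ²+-2/27·τ³=-11/4

  seg 0: a=-1 b=4/3 c=0 d=-2/27
  seg 1: a=1 b=-2/3 c=-2/3 d=4/27
  seg 2: a=-3 b=-2/3 c=2/3 d=-2/27
S(15/2) = -11/4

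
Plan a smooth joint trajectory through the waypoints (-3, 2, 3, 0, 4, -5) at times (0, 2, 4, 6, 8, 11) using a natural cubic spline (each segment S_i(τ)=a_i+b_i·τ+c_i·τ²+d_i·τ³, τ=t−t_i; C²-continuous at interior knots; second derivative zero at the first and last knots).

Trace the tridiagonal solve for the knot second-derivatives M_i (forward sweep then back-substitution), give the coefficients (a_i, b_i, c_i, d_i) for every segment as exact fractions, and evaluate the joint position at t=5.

Δ: Δ0=5/2, Δ1=1/2, Δ2=-3/2, Δ3=2, Δ4=-3
row 1: diag=8, rhs=-12; c'=1/4, d'=-3/2
row 2: denom=8−2·1/4=15/2; d'=(-12−2·-3/2)/(15/2)=-6/5
row 3: denom=8−2·4/15=112/15; d'=(21−2·-6/5)/(112/15)=351/112
row 4: denom=10−2·15/56=265/28; d'=(-30−2·351/112)/(265/28)=-2031/530
back: M4=-2031/530
back: M3=351/112−15/56·-2031/530=441/106
back: M2=-6/5−4/15·441/106=-612/265
back: M1=-3/2−1/4·-612/265=-489/530
M: M0=0, M1=-489/530, M2=-612/265, M3=441/106, M4=-2031/530, M5=0
seg 0: a=-3, c=M0/2=0, d=(M1−M0)/(6·2)=-163/2120, b=Δ0−h0·(2M0+M1)/6=744/265
seg 1: a=2, c=M1/2=-489/1060, d=(M2−M1)/(6·2)=-49/424, b=Δ1−h1·(2M1+M2)/6=999/530
seg 2: a=3, c=M2/2=-306/265, d=(M3−M2)/(6·2)=1143/2120, b=Δ2−h2·(2M2+M3)/6=-357/265
seg 3: a=0, c=M3/2=441/212, d=(M4−M3)/(6·2)=-353/530, b=Δ3−h3·(2M3+M4)/6=267/530
seg 4: a=4, c=M4/2=-2031/1060, d=(M5−M4)/(6·3)=677/3180, b=Δ4−h4·(2M4+M5)/6=441/530
t_q=5 → seg 2, τ=1; S=3+-357/265·τ+-306/265·τ²+1143/2120·τ³=2199/2120

  seg 0: a=-3 b=744/265 c=0 d=-163/2120
  seg 1: a=2 b=999/530 c=-489/1060 d=-49/424
  seg 2: a=3 b=-357/265 c=-306/265 d=1143/2120
  seg 3: a=0 b=267/530 c=441/212 d=-353/530
  seg 4: a=4 b=441/530 c=-2031/1060 d=677/3180
S(5) = 2199/2120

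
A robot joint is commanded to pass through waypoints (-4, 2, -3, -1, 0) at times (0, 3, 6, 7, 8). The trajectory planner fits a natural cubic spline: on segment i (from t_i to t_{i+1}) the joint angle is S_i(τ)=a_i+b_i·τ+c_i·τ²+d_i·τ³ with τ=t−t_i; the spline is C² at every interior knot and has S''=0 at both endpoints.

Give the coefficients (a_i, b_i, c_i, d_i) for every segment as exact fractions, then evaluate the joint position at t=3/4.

Δ: Δ0=2, Δ1=-5/3, Δ2=2, Δ3=1
row 1: diag=12, rhs=-22; c'=1/4, d'=-11/6
row 2: denom=8−3·1/4=29/4; d'=(22−3·-11/6)/(29/4)=110/29
row 3: denom=4−1·4/29=112/29; d'=(-6−1·110/29)/(112/29)=-71/28
back: M3=-71/28
back: M2=110/29−4/29·-71/28=29/7
back: M1=-11/6−1/4·29/7=-241/84
M: M0=0, M1=-241/84, M2=29/7, M3=-71/28, M4=0
seg 0: a=-4, c=M0/2=0, d=(M1−M0)/(6·3)=-241/1512, b=Δ0−h0·(2M0+M1)/6=577/168
seg 1: a=2, c=M1/2=-241/168, d=(M2−M1)/(6·3)=589/1512, b=Δ1−h1·(2M1+M2)/6=-73/84
seg 2: a=-3, c=M2/2=29/14, d=(M3−M2)/(6·1)=-187/168, b=Δ2−h2·(2M2+M3)/6=25/24
seg 3: a=-1, c=M3/2=-71/56, d=(M4−M3)/(6·1)=71/168, b=Δ3−h3·(2M3+M4)/6=155/84
t_q=3/4 → seg 0, τ=3/4; S=-4+577/168·τ+0·τ²+-241/1512·τ³=-5345/3584

  seg 0: a=-4 b=577/168 c=0 d=-241/1512
  seg 1: a=2 b=-73/84 c=-241/168 d=589/1512
  seg 2: a=-3 b=25/24 c=29/14 d=-187/168
  seg 3: a=-1 b=155/84 c=-71/56 d=71/168
S(3/4) = -5345/3584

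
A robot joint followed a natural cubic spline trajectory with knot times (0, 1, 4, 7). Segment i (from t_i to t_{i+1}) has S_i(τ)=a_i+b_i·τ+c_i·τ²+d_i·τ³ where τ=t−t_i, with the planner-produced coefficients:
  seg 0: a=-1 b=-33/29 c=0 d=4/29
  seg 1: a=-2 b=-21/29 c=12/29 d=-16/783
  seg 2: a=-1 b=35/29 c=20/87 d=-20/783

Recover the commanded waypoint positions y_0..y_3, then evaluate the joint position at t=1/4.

y_0 = S_0(0) = a_0 = -1
y_1 = S_1(0) = a_1 = -2
y_2 = S_2(0) = a_2 = -1
y_3 = S_2(3) = 4
t_q=1/4 is in segment 0 (τ=1/4); S_0(τ)=-595/464

y_0=-1 y_1=-2 y_2=-1 y_3=4
S(1/4) = -595/464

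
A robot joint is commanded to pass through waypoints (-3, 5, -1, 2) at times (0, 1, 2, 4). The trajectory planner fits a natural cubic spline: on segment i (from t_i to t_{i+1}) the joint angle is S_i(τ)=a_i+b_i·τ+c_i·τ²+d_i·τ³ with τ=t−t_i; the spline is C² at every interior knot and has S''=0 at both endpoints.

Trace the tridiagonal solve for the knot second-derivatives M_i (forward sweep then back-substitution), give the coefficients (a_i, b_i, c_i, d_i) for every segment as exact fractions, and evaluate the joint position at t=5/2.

Δ: Δ0=8, Δ1=-6, Δ2=3/2
row 1: diag=4, rhs=-84; c'=1/4, d'=-21
row 2: denom=6−1·1/4=23/4; d'=(45−1·-21)/(23/4)=264/23
back: M2=264/23
back: M1=-21−1/4·264/23=-549/23
M: M0=0, M1=-549/23, M2=264/23, M3=0
seg 0: a=-3, c=M0/2=0, d=(M1−M0)/(6·1)=-183/46, b=Δ0−h0·(2M0+M1)/6=551/46
seg 1: a=5, c=M1/2=-549/46, d=(M2−M1)/(6·1)=271/46, b=Δ1−h1·(2M1+M2)/6=1/23
seg 2: a=-1, c=M2/2=132/23, d=(M3−M2)/(6·2)=-22/23, b=Δ2−h2·(2M2+M3)/6=-283/46
t_q=5/2 → seg 2, τ=1/2; S=-1+-283/46·τ+132/23·τ²+-22/23·τ³=-127/46

  seg 0: a=-3 b=551/46 c=0 d=-183/46
  seg 1: a=5 b=1/23 c=-549/46 d=271/46
  seg 2: a=-1 b=-283/46 c=132/23 d=-22/23
S(5/2) = -127/46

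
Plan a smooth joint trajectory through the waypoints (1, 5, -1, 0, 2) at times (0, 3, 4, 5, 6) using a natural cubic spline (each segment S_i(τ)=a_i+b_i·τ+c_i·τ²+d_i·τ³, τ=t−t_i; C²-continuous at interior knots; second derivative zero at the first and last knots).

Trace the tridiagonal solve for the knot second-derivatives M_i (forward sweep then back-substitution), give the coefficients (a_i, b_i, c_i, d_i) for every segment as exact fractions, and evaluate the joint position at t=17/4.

Δ: Δ0=4/3, Δ1=-6, Δ2=1, Δ3=2
row 1: diag=8, rhs=-44; c'=1/8, d'=-11/2
row 2: denom=4−1·1/8=31/8; d'=(42−1·-11/2)/(31/8)=380/31
row 3: denom=4−1·8/31=116/31; d'=(6−1·380/31)/(116/31)=-97/58
back: M3=-97/58
back: M2=380/31−8/31·-97/58=368/29
back: M1=-11/2−1/8·368/29=-411/58
M: M0=0, M1=-411/58, M2=368/29, M3=-97/58, M4=0
seg 0: a=1, c=M0/2=0, d=(M1−M0)/(6·3)=-137/348, b=Δ0−h0·(2M0+M1)/6=1697/348
seg 1: a=5, c=M1/2=-411/116, d=(M2−M1)/(6·1)=1147/348, b=Δ1−h1·(2M1+M2)/6=-1001/174
seg 2: a=-1, c=M2/2=184/29, d=(M3−M2)/(6·1)=-833/348, b=Δ2−h2·(2M2+M3)/6=-1027/348
seg 3: a=0, c=M3/2=-97/116, d=(M4−M3)/(6·1)=97/348, b=Δ3−h3·(2M3+M4)/6=445/174
t_q=17/4 → seg 2, τ=1/4; S=-1+-1027/348·τ+184/29·τ²+-833/348·τ³=-10235/7424

  seg 0: a=1 b=1697/348 c=0 d=-137/348
  seg 1: a=5 b=-1001/174 c=-411/116 d=1147/348
  seg 2: a=-1 b=-1027/348 c=184/29 d=-833/348
  seg 3: a=0 b=445/174 c=-97/116 d=97/348
S(17/4) = -10235/7424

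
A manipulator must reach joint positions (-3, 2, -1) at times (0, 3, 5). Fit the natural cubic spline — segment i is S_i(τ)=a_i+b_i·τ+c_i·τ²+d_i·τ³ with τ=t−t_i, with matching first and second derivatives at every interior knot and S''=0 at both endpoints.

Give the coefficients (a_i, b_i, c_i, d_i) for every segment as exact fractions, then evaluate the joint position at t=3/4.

  seg 0: a=-3 b=157/60 c=0 d=-19/180
  seg 1: a=2 b=-7/30 c=-19/20 d=19/120
S(3/4) = -277/256

Δ: Δ0=5/3, Δ1=-3/2
row 1: diag=10, rhs=-19; c'=1/5, d'=-19/10
back: M1=-19/10
M: M0=0, M1=-19/10, M2=0
seg 0: a=-3, c=M0/2=0, d=(M1−M0)/(6·3)=-19/180, b=Δ0−h0·(2M0+M1)/6=157/60
seg 1: a=2, c=M1/2=-19/20, d=(M2−M1)/(6·2)=19/120, b=Δ1−h1·(2M1+M2)/6=-7/30
t_q=3/4 → seg 0, τ=3/4; S=-3+157/60·τ+0·τ²+-19/180·τ³=-277/256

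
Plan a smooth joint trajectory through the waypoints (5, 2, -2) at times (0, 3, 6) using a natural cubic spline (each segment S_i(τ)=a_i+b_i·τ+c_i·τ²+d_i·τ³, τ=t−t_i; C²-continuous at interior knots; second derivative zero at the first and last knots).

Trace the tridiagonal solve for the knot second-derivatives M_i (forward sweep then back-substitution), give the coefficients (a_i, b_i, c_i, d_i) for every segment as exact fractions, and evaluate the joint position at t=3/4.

  seg 0: a=5 b=-11/12 c=0 d=-1/108
  seg 1: a=2 b=-7/6 c=-1/12 d=1/108
S(3/4) = 1103/256

Δ: Δ0=-1, Δ1=-4/3
row 1: diag=12, rhs=-2; c'=1/4, d'=-1/6
back: M1=-1/6
M: M0=0, M1=-1/6, M2=0
seg 0: a=5, c=M0/2=0, d=(M1−M0)/(6·3)=-1/108, b=Δ0−h0·(2M0+M1)/6=-11/12
seg 1: a=2, c=M1/2=-1/12, d=(M2−M1)/(6·3)=1/108, b=Δ1−h1·(2M1+M2)/6=-7/6
t_q=3/4 → seg 0, τ=3/4; S=5+-11/12·τ+0·τ²+-1/108·τ³=1103/256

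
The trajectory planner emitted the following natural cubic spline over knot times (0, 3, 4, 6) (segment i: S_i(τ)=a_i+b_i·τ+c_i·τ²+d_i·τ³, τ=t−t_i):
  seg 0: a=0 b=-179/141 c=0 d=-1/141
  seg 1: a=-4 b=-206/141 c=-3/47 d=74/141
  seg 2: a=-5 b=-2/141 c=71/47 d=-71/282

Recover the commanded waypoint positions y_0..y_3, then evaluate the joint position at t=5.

y_0 = S_0(0) = a_0 = 0
y_1 = S_1(0) = a_1 = -4
y_2 = S_2(0) = a_2 = -5
y_3 = S_2(2) = -1
t_q=5 is in segment 2 (τ=1); S_2(τ)=-353/94

y_0=0 y_1=-4 y_2=-5 y_3=-1
S(5) = -353/94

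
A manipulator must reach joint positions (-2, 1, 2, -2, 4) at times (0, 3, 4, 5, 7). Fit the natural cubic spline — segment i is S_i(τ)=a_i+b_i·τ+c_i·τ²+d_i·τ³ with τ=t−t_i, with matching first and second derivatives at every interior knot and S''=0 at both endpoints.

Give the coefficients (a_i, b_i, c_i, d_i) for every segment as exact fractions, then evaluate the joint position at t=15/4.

  seg 0: a=-2 b=67/178 c=0 d=37/534
  seg 1: a=1 b=200/89 c=111/178 d=-333/178
  seg 2: a=2 b=-377/178 c=-444/89 d=553/178
  seg 3: a=-2 b=-247/89 c=771/178 d=-257/356
S(15/4) = 25597/11392

Δ: Δ0=1, Δ1=1, Δ2=-4, Δ3=3
row 1: diag=8, rhs=0; c'=1/8, d'=0
row 2: denom=4−1·1/8=31/8; d'=(-30−1·0)/(31/8)=-240/31
row 3: denom=6−1·8/31=178/31; d'=(42−1·-240/31)/(178/31)=771/89
back: M3=771/89
back: M2=-240/31−8/31·771/89=-888/89
back: M1=0−1/8·-888/89=111/89
M: M0=0, M1=111/89, M2=-888/89, M3=771/89, M4=0
seg 0: a=-2, c=M0/2=0, d=(M1−M0)/(6·3)=37/534, b=Δ0−h0·(2M0+M1)/6=67/178
seg 1: a=1, c=M1/2=111/178, d=(M2−M1)/(6·1)=-333/178, b=Δ1−h1·(2M1+M2)/6=200/89
seg 2: a=2, c=M2/2=-444/89, d=(M3−M2)/(6·1)=553/178, b=Δ2−h2·(2M2+M3)/6=-377/178
seg 3: a=-2, c=M3/2=771/178, d=(M4−M3)/(6·2)=-257/356, b=Δ3−h3·(2M3+M4)/6=-247/89
t_q=15/4 → seg 1, τ=3/4; S=1+200/89·τ+111/178·τ²+-333/178·τ³=25597/11392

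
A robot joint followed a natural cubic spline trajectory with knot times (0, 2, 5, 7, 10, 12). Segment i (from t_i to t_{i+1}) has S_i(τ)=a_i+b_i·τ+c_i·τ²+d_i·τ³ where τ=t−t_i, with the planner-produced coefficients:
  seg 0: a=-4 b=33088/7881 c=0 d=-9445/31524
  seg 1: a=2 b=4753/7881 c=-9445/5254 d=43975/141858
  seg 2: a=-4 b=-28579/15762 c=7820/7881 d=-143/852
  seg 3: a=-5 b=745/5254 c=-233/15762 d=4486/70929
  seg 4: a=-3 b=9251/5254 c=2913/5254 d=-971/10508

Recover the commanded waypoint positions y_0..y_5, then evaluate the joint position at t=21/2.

y_0=-4 y_1=2 y_2=-4 y_3=-5 y_4=-3 y_5=2
S(21/2) = -167503/84064

y_0 = S_0(0) = a_0 = -4
y_1 = S_1(0) = a_1 = 2
y_2 = S_2(0) = a_2 = -4
y_3 = S_3(0) = a_3 = -5
y_4 = S_4(0) = a_4 = -3
y_5 = S_4(2) = 2
t_q=21/2 is in segment 4 (τ=1/2); S_4(τ)=-167503/84064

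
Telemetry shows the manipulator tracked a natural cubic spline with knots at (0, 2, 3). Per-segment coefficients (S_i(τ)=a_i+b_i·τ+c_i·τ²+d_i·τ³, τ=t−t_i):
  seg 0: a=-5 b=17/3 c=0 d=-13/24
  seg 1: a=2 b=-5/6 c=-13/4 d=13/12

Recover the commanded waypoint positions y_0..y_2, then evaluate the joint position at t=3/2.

y_0=-5 y_1=2 y_2=-1
S(3/2) = 107/64

y_0 = S_0(0) = a_0 = -5
y_1 = S_1(0) = a_1 = 2
y_2 = S_1(1) = -1
t_q=3/2 is in segment 0 (τ=3/2); S_0(τ)=107/64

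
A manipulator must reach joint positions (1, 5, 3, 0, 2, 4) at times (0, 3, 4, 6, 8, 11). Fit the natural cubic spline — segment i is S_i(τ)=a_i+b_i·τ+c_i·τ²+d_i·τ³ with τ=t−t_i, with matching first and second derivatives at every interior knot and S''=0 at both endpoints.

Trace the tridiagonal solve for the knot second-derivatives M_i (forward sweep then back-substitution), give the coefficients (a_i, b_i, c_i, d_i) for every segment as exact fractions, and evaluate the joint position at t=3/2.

  seg 0: a=1 b=2114/813 c=0 d=-1030/7317
  seg 1: a=5 b=-976/813 c=-1030/813 d=380/813
  seg 2: a=3 b=-632/271 c=110/813 d=913/6504
  seg 3: a=0 b=-173/1626 c=3179/3252 d=-115/542
  seg 4: a=2 b=2045/1626 c=-961/3252 d=961/29268
S(3/2) = 4797/1084

Δ: Δ0=4/3, Δ1=-2, Δ2=-3/2, Δ3=1, Δ4=2/3
row 1: diag=8, rhs=-20; c'=1/8, d'=-5/2
row 2: denom=6−1·1/8=47/8; d'=(3−1·-5/2)/(47/8)=44/47
row 3: denom=8−2·16/47=344/47; d'=(15−2·44/47)/(344/47)=617/344
row 4: denom=10−2·47/172=813/86; d'=(-2−2·617/344)/(813/86)=-961/1626
back: M4=-961/1626
back: M3=617/344−47/172·-961/1626=3179/1626
back: M2=44/47−16/47·3179/1626=220/813
back: M1=-5/2−1/8·220/813=-2060/813
M: M0=0, M1=-2060/813, M2=220/813, M3=3179/1626, M4=-961/1626, M5=0
seg 0: a=1, c=M0/2=0, d=(M1−M0)/(6·3)=-1030/7317, b=Δ0−h0·(2M0+M1)/6=2114/813
seg 1: a=5, c=M1/2=-1030/813, d=(M2−M1)/(6·1)=380/813, b=Δ1−h1·(2M1+M2)/6=-976/813
seg 2: a=3, c=M2/2=110/813, d=(M3−M2)/(6·2)=913/6504, b=Δ2−h2·(2M2+M3)/6=-632/271
seg 3: a=0, c=M3/2=3179/3252, d=(M4−M3)/(6·2)=-115/542, b=Δ3−h3·(2M3+M4)/6=-173/1626
seg 4: a=2, c=M4/2=-961/3252, d=(M5−M4)/(6·3)=961/29268, b=Δ4−h4·(2M4+M5)/6=2045/1626
t_q=3/2 → seg 0, τ=3/2; S=1+2114/813·τ+0·τ²+-1030/7317·τ³=4797/1084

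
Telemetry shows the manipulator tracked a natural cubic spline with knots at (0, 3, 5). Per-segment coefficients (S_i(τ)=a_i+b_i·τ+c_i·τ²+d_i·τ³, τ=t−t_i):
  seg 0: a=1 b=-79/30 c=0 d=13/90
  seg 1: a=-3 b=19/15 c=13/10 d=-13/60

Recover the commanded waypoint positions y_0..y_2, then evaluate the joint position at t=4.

y_0 = S_0(0) = a_0 = 1
y_1 = S_1(0) = a_1 = -3
y_2 = S_1(2) = 3
t_q=4 is in segment 1 (τ=1); S_1(τ)=-13/20

y_0=1 y_1=-3 y_2=3
S(4) = -13/20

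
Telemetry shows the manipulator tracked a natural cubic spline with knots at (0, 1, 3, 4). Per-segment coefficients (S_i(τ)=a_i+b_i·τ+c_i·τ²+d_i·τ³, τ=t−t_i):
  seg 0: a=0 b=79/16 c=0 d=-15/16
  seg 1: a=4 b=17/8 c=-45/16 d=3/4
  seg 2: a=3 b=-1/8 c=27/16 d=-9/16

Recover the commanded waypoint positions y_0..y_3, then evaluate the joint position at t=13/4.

y_0=0 y_1=4 y_2=3 y_3=4
S(13/4) = 3139/1024

y_0 = S_0(0) = a_0 = 0
y_1 = S_1(0) = a_1 = 4
y_2 = S_2(0) = a_2 = 3
y_3 = S_2(1) = 4
t_q=13/4 is in segment 2 (τ=1/4); S_2(τ)=3139/1024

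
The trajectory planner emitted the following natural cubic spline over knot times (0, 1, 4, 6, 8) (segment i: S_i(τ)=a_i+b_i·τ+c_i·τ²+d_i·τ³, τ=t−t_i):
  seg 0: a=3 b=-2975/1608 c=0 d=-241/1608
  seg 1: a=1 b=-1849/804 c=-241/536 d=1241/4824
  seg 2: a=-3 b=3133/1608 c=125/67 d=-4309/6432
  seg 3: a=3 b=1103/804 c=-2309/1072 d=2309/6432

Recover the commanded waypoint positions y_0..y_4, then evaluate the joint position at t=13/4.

y_0=3 y_1=1 y_2=-3 y_3=3 y_4=0
S(13/4) = -120763/34304

y_0 = S_0(0) = a_0 = 3
y_1 = S_1(0) = a_1 = 1
y_2 = S_2(0) = a_2 = -3
y_3 = S_3(0) = a_3 = 3
y_4 = S_3(2) = 0
t_q=13/4 is in segment 1 (τ=9/4); S_1(τ)=-120763/34304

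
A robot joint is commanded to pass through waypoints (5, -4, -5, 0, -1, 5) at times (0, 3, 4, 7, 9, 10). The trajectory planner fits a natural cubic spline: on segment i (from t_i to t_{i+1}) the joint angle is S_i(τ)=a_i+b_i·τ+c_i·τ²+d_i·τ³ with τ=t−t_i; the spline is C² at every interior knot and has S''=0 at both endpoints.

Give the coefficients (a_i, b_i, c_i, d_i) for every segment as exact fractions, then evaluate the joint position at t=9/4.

  seg 0: a=5 b=-5485/1548 c=0 d=841/13932
  seg 1: a=-4 b=-1481/774 c=841/1548 d=191/516
  seg 2: a=-5 b=439/1548 c=640/387 d=-5539/13932
  seg 3: a=0 b=-409/774 c=-331/172 d=3001/3096
  seg 4: a=-1 b=1318/387 c=502/129 d=-502/387
S(9/4) = -25151/11008

Δ: Δ0=-3, Δ1=-1, Δ2=5/3, Δ3=-1/2, Δ4=6
row 1: diag=8, rhs=12; c'=1/8, d'=3/2
row 2: denom=8−1·1/8=63/8; d'=(16−1·3/2)/(63/8)=116/63
row 3: denom=10−3·8/21=62/7; d'=(-13−3·116/63)/(62/7)=-389/186
row 4: denom=6−2·7/31=172/31; d'=(39−2·-389/186)/(172/31)=1004/129
back: M4=1004/129
back: M3=-389/186−7/31·1004/129=-331/86
back: M2=116/63−8/21·-331/86=1280/387
back: M1=3/2−1/8·1280/387=841/774
M: M0=0, M1=841/774, M2=1280/387, M3=-331/86, M4=1004/129, M5=0
seg 0: a=5, c=M0/2=0, d=(M1−M0)/(6·3)=841/13932, b=Δ0−h0·(2M0+M1)/6=-5485/1548
seg 1: a=-4, c=M1/2=841/1548, d=(M2−M1)/(6·1)=191/516, b=Δ1−h1·(2M1+M2)/6=-1481/774
seg 2: a=-5, c=M2/2=640/387, d=(M3−M2)/(6·3)=-5539/13932, b=Δ2−h2·(2M2+M3)/6=439/1548
seg 3: a=0, c=M3/2=-331/172, d=(M4−M3)/(6·2)=3001/3096, b=Δ3−h3·(2M3+M4)/6=-409/774
seg 4: a=-1, c=M4/2=502/129, d=(M5−M4)/(6·1)=-502/387, b=Δ4−h4·(2M4+M5)/6=1318/387
t_q=9/4 → seg 0, τ=9/4; S=5+-5485/1548·τ+0·τ²+841/13932·τ³=-25151/11008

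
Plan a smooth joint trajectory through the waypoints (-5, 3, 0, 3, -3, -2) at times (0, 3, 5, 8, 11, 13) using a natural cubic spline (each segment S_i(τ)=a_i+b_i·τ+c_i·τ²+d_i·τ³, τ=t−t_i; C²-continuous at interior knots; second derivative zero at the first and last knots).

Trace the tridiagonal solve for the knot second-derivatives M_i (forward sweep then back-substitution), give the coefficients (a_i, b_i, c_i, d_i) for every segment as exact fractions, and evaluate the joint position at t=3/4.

Δ: Δ0=8/3, Δ1=-3/2, Δ2=1, Δ3=-2, Δ4=1/2
row 1: diag=10, rhs=-25; c'=1/5, d'=-5/2
row 2: denom=10−2·1/5=48/5; d'=(15−2·-5/2)/(48/5)=25/12
row 3: denom=12−3·5/16=177/16; d'=(-18−3·25/12)/(177/16)=-388/177
row 4: denom=10−3·16/59=542/59; d'=(15−3·-388/177)/(542/59)=1273/542
back: M4=1273/542
back: M3=-388/177−16/59·1273/542=-2300/813
back: M2=25/12−5/16·-2300/813=4825/1626
back: M1=-5/2−1/5·4825/1626=-2515/813
M: M0=0, M1=-2515/813, M2=4825/1626, M3=-2300/813, M4=1273/542, M5=0
seg 0: a=-5, c=M0/2=0, d=(M1−M0)/(6·3)=-2515/14634, b=Δ0−h0·(2M0+M1)/6=6851/1626
seg 1: a=3, c=M1/2=-2515/1626, d=(M2−M1)/(6·2)=1095/2168, b=Δ1−h1·(2M1+M2)/6=-347/813
seg 2: a=0, c=M2/2=4825/3252, d=(M3−M2)/(6·3)=-9425/29268, b=Δ2−h2·(2M2+M3)/6=-899/1626
seg 3: a=3, c=M3/2=-1150/813, d=(M4−M3)/(6·3)=8419/29268, b=Δ3−h3·(2M3+M4)/6=-1123/3252
seg 4: a=-3, c=M4/2=1273/1084, d=(M5−M4)/(6·2)=-1273/6504, b=Δ4−h4·(2M4+M5)/6=-1733/1626
t_q=3/4 → seg 0, τ=3/4; S=-5+6851/1626·τ+0·τ²+-2515/14634·τ³=-66339/34688

  seg 0: a=-5 b=6851/1626 c=0 d=-2515/14634
  seg 1: a=3 b=-347/813 c=-2515/1626 d=1095/2168
  seg 2: a=0 b=-899/1626 c=4825/3252 d=-9425/29268
  seg 3: a=3 b=-1123/3252 c=-1150/813 d=8419/29268
  seg 4: a=-3 b=-1733/1626 c=1273/1084 d=-1273/6504
S(3/4) = -66339/34688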